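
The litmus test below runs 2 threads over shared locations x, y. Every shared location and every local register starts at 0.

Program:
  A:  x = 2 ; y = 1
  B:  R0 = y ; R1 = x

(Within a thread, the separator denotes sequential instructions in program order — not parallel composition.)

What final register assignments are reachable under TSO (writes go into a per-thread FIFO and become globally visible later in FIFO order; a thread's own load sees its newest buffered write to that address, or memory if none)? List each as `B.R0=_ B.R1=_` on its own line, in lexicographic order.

B.R0=0 B.R1=0
B.R0=0 B.R1=2
B.R0=1 B.R1=2

outcome vector order: (B.R0,B.R1)
|TSO outcomes| = 3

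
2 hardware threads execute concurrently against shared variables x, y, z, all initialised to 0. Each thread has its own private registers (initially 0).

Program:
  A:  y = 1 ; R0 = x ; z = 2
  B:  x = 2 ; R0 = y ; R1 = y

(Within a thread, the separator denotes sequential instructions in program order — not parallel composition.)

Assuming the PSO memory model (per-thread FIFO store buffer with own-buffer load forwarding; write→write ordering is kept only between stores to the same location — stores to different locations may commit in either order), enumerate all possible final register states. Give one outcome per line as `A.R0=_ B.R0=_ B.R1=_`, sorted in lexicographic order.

A.R0=0 B.R0=0 B.R1=0
A.R0=0 B.R0=0 B.R1=1
A.R0=0 B.R0=1 B.R1=1
A.R0=2 B.R0=0 B.R1=0
A.R0=2 B.R0=0 B.R1=1
A.R0=2 B.R0=1 B.R1=1

outcome vector order: (A.R0,B.R0,B.R1)
|PSO outcomes| = 6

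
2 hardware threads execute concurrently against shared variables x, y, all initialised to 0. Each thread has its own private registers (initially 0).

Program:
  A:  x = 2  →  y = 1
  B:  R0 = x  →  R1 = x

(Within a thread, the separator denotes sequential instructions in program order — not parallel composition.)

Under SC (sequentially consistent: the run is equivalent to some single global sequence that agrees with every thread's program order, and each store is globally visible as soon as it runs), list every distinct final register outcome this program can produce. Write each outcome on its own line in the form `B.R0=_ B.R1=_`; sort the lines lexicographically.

outcome vector order: (B.R0,B.R1)
|SC outcomes| = 3

B.R0=0 B.R1=0
B.R0=0 B.R1=2
B.R0=2 B.R1=2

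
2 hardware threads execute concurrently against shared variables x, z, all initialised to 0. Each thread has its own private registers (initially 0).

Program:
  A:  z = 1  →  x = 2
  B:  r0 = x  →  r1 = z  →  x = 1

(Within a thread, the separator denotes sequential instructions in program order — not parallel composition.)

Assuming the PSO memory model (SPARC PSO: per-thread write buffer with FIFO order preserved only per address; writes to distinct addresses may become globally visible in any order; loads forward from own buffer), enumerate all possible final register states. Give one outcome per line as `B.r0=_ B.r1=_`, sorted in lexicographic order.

outcome vector order: (B.r0,B.r1)
|PSO outcomes| = 4

B.r0=0 B.r1=0
B.r0=0 B.r1=1
B.r0=2 B.r1=0
B.r0=2 B.r1=1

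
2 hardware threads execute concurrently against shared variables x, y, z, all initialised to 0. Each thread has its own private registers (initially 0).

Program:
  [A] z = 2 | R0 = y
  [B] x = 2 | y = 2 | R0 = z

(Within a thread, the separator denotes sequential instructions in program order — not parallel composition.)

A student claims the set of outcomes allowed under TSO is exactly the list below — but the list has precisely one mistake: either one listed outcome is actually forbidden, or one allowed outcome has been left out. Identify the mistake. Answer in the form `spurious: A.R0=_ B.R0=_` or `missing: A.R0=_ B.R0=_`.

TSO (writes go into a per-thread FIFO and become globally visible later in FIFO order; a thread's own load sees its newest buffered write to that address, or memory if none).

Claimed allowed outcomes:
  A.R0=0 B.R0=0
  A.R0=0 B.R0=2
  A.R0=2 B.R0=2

missing: A.R0=2 B.R0=0

outcome vector order: (A.R0,B.R0)
TSO: 4 outcomes — {(0,0), (0,2), (2,0), (2,2)}
TSO∖claimed = {(2,0)}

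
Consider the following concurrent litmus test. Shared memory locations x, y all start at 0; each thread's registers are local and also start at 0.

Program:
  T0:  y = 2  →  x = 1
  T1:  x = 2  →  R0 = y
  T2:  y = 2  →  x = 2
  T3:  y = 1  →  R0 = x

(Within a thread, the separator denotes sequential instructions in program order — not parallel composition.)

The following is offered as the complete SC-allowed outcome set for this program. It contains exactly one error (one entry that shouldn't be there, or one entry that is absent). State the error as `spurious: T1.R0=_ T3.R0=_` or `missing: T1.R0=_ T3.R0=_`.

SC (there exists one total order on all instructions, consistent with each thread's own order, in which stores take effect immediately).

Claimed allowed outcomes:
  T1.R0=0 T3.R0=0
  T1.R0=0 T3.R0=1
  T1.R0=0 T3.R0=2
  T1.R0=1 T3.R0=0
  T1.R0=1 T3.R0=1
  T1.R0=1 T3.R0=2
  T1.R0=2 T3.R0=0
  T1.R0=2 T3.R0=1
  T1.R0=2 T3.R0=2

outcome vector order: (T1.R0,T3.R0)
under SC → 01, 02, 10, 11, 12, 20, 21, 22
claimed∖SC = {00}

spurious: T1.R0=0 T3.R0=0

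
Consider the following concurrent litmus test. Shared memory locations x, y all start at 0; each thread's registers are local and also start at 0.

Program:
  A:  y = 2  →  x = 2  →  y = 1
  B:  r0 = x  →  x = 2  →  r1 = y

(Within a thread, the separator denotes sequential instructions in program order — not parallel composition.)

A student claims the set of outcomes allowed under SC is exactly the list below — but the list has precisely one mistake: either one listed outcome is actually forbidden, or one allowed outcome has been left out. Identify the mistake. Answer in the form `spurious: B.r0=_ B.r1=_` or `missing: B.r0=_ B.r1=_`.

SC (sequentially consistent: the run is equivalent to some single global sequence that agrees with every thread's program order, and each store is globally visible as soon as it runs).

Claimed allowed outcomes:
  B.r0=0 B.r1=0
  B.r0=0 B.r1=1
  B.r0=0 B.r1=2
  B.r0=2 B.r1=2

outcome vector order: (B.r0,B.r1)
[SC] allowed = {(0,0); (0,1); (0,2); (2,1); (2,2)}
SC∖claimed = {(2,1)}

missing: B.r0=2 B.r1=1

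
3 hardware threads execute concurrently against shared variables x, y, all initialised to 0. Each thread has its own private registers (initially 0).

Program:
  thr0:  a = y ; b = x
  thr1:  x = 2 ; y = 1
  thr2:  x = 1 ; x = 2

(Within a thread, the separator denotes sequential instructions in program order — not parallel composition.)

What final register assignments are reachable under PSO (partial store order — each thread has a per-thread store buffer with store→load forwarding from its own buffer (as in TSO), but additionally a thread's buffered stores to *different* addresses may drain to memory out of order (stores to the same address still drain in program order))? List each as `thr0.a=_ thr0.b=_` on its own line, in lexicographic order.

outcome vector order: (thr0.a,thr0.b)
|PSO outcomes| = 6

thr0.a=0 thr0.b=0
thr0.a=0 thr0.b=1
thr0.a=0 thr0.b=2
thr0.a=1 thr0.b=0
thr0.a=1 thr0.b=1
thr0.a=1 thr0.b=2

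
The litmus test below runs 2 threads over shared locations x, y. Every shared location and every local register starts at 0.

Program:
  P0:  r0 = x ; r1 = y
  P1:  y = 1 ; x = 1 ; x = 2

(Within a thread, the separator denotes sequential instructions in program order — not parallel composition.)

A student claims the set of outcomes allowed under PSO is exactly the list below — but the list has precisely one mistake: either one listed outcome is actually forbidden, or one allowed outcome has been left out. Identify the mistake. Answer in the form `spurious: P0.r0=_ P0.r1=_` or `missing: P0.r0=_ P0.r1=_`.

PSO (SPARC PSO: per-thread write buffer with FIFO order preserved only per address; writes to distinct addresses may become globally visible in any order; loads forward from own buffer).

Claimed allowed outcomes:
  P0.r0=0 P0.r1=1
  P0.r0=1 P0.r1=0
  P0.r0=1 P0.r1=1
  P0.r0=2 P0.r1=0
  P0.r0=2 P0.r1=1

outcome vector order: (P0.r0,P0.r1)
PSO (6): 00; 01; 10; 11; 20; 21
PSO∖claimed = {00}

missing: P0.r0=0 P0.r1=0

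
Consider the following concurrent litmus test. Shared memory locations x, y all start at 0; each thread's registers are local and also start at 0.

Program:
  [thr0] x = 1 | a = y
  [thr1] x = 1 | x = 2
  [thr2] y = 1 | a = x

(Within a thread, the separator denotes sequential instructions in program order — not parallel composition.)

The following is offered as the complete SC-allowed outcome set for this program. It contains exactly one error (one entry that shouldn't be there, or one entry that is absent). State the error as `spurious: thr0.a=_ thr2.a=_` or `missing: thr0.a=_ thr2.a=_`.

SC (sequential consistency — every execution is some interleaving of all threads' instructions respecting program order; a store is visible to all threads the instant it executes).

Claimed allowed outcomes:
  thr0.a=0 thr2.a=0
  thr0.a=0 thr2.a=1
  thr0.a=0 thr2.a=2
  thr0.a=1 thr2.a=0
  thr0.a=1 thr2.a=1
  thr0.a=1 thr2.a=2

spurious: thr0.a=0 thr2.a=0

outcome vector order: (thr0.a,thr2.a)
SC: 5 outcomes — {01, 02, 10, 11, 12}
claimed∖SC = {00}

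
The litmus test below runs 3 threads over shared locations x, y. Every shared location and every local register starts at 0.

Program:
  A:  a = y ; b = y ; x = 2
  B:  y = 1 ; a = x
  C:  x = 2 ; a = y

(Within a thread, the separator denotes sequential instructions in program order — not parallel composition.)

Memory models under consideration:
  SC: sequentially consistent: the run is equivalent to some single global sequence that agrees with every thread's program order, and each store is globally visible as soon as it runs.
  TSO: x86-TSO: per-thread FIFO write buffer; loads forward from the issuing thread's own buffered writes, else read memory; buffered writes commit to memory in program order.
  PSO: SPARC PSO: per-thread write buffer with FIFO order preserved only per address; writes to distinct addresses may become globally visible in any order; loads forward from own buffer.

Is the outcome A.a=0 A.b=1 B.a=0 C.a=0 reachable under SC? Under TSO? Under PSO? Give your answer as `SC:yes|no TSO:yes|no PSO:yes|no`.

SC:no TSO:yes PSO:yes

outcome vector order: (A.a,A.b,B.a,C.a)
SC (9): (0,0,0,1) (0,0,2,0) (0,0,2,1) (0,1,0,1) (0,1,2,0) (0,1,2,1) (1,1,0,1) (1,1,2,0) (1,1,2,1)
TSO (12): (0,0,0,0) (0,0,0,1) (0,0,2,0) (0,0,2,1) (0,1,0,0) (0,1,0,1) (0,1,2,0) (0,1,2,1) (1,1,0,0) (1,1,0,1) (1,1,2,0) (1,1,2,1)
PSO (12): (0,0,0,0) (0,0,0,1) (0,0,2,0) (0,0,2,1) (0,1,0,0) (0,1,0,1) (0,1,2,0) (0,1,2,1) (1,1,0,0) (1,1,0,1) (1,1,2,0) (1,1,2,1)
target (0,1,0,0) ∈ {TSO,PSO}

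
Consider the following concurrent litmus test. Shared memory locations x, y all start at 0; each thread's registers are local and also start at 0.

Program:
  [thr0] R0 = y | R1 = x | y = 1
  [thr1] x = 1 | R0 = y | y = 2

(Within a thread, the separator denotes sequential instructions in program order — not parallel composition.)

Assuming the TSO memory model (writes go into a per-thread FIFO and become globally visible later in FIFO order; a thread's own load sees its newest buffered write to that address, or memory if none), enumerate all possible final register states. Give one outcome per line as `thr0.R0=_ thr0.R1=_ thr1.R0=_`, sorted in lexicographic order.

outcome vector order: (thr0.R0,thr0.R1,thr1.R0)
|TSO outcomes| = 5

thr0.R0=0 thr0.R1=0 thr1.R0=0
thr0.R0=0 thr0.R1=0 thr1.R0=1
thr0.R0=0 thr0.R1=1 thr1.R0=0
thr0.R0=0 thr0.R1=1 thr1.R0=1
thr0.R0=2 thr0.R1=1 thr1.R0=0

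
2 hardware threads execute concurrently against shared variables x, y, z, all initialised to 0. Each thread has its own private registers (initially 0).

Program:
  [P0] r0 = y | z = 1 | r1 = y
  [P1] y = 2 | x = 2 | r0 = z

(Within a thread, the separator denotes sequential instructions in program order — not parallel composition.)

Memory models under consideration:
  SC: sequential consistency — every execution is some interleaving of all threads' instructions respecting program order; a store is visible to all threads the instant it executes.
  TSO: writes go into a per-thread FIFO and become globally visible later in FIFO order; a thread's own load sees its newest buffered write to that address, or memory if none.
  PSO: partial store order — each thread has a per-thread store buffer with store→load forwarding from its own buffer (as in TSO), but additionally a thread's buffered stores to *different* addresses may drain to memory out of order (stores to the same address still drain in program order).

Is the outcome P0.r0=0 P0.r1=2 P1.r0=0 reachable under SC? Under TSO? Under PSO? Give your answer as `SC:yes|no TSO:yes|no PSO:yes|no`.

outcome vector order: (P0.r0,P0.r1,P1.r0)
SC: 5 outcomes — {0/0/1 0/2/0 0/2/1 2/2/0 2/2/1}
TSO: 6 outcomes — {0/0/0 0/0/1 0/2/0 0/2/1 2/2/0 2/2/1}
PSO: 6 outcomes — {0/0/0 0/0/1 0/2/0 0/2/1 2/2/0 2/2/1}
target 0/2/0 ∈ {SC,TSO,PSO}

SC:yes TSO:yes PSO:yes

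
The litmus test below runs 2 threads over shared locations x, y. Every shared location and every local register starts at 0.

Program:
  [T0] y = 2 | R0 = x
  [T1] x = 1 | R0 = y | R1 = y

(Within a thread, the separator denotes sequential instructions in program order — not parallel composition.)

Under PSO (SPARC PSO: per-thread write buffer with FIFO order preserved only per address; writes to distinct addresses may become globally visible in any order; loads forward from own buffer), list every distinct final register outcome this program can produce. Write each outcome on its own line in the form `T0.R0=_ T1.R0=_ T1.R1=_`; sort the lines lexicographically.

T0.R0=0 T1.R0=0 T1.R1=0
T0.R0=0 T1.R0=0 T1.R1=2
T0.R0=0 T1.R0=2 T1.R1=2
T0.R0=1 T1.R0=0 T1.R1=0
T0.R0=1 T1.R0=0 T1.R1=2
T0.R0=1 T1.R0=2 T1.R1=2

outcome vector order: (T0.R0,T1.R0,T1.R1)
|PSO outcomes| = 6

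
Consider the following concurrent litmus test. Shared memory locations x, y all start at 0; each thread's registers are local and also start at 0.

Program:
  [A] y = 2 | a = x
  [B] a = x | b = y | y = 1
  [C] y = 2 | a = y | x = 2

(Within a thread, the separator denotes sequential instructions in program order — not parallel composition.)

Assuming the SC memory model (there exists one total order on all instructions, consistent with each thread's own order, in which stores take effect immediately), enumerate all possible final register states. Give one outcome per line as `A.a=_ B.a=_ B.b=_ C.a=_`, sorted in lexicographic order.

A.a=0 B.a=0 B.b=0 C.a=1
A.a=0 B.a=0 B.b=0 C.a=2
A.a=0 B.a=0 B.b=2 C.a=1
A.a=0 B.a=0 B.b=2 C.a=2
A.a=0 B.a=2 B.b=2 C.a=2
A.a=2 B.a=0 B.b=0 C.a=1
A.a=2 B.a=0 B.b=0 C.a=2
A.a=2 B.a=0 B.b=2 C.a=1
A.a=2 B.a=0 B.b=2 C.a=2
A.a=2 B.a=2 B.b=2 C.a=2

outcome vector order: (A.a,B.a,B.b,C.a)
|SC outcomes| = 10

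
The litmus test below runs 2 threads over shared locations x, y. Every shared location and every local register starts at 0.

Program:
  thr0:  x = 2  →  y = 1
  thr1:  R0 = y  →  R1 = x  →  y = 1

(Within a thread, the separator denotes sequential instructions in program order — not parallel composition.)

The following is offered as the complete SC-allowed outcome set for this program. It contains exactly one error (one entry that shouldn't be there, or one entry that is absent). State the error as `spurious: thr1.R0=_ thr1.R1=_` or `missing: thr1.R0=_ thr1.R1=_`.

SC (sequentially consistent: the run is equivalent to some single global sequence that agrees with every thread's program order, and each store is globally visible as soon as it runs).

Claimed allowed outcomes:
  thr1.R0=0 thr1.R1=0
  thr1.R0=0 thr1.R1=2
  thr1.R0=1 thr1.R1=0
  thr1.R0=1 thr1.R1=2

outcome vector order: (thr1.R0,thr1.R1)
[SC] allowed = {0/0, 0/2, 1/2}
claimed∖SC = {1/0}

spurious: thr1.R0=1 thr1.R1=0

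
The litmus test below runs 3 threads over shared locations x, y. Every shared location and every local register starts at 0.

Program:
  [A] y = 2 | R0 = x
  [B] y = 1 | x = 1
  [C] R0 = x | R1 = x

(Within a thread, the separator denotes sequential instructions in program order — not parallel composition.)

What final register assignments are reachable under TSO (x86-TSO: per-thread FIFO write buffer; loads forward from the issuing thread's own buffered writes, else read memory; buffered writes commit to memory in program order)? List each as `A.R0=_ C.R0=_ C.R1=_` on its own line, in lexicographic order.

outcome vector order: (A.R0,C.R0,C.R1)
|TSO outcomes| = 6

A.R0=0 C.R0=0 C.R1=0
A.R0=0 C.R0=0 C.R1=1
A.R0=0 C.R0=1 C.R1=1
A.R0=1 C.R0=0 C.R1=0
A.R0=1 C.R0=0 C.R1=1
A.R0=1 C.R0=1 C.R1=1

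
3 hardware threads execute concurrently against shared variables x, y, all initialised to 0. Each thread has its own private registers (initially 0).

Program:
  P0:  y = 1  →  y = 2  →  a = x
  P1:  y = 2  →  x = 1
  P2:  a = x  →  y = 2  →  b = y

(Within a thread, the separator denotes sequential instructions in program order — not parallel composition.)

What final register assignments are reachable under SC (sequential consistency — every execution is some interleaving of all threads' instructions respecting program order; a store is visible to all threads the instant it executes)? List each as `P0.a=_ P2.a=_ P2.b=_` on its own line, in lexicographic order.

P0.a=0 P2.a=0 P2.b=1
P0.a=0 P2.a=0 P2.b=2
P0.a=0 P2.a=1 P2.b=2
P0.a=1 P2.a=0 P2.b=1
P0.a=1 P2.a=0 P2.b=2
P0.a=1 P2.a=1 P2.b=1
P0.a=1 P2.a=1 P2.b=2

outcome vector order: (P0.a,P2.a,P2.b)
|SC outcomes| = 7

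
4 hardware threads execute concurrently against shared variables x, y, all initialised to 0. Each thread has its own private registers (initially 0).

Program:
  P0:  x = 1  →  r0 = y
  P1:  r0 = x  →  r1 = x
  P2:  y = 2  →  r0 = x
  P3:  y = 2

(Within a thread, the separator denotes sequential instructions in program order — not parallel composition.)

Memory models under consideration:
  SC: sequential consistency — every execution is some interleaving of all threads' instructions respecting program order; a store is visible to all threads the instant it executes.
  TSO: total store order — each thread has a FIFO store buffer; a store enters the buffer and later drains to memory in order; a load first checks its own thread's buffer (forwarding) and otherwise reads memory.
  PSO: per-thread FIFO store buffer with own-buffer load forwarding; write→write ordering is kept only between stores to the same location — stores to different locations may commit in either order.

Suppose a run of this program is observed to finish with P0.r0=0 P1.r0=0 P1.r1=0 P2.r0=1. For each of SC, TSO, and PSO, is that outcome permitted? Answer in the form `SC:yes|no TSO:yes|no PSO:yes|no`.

SC:yes TSO:yes PSO:yes

outcome vector order: (P0.r0,P1.r0,P1.r1,P2.r0)
SC: 9 outcomes — {(0,0,0,1) (0,0,1,1) (0,1,1,1) (2,0,0,0) (2,0,0,1) (2,0,1,0) (2,0,1,1) (2,1,1,0) (2,1,1,1)}
TSO: 12 outcomes — {(0,0,0,0) (0,0,0,1) (0,0,1,0) (0,0,1,1) (0,1,1,0) (0,1,1,1) (2,0,0,0) (2,0,0,1) (2,0,1,0) (2,0,1,1) (2,1,1,0) (2,1,1,1)}
PSO: 12 outcomes — {(0,0,0,0) (0,0,0,1) (0,0,1,0) (0,0,1,1) (0,1,1,0) (0,1,1,1) (2,0,0,0) (2,0,0,1) (2,0,1,0) (2,0,1,1) (2,1,1,0) (2,1,1,1)}
target (0,0,0,1) ∈ {SC,TSO,PSO}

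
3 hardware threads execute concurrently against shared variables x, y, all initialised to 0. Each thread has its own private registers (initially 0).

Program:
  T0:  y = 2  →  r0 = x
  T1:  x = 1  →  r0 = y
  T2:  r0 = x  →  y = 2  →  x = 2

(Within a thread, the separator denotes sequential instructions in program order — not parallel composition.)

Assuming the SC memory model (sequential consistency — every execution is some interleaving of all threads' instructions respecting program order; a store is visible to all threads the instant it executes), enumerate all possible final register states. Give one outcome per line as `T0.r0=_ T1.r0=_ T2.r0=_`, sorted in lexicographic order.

outcome vector order: (T0.r0,T1.r0,T2.r0)
|SC outcomes| = 10

T0.r0=0 T1.r0=2 T2.r0=0
T0.r0=0 T1.r0=2 T2.r0=1
T0.r0=1 T1.r0=0 T2.r0=0
T0.r0=1 T1.r0=0 T2.r0=1
T0.r0=1 T1.r0=2 T2.r0=0
T0.r0=1 T1.r0=2 T2.r0=1
T0.r0=2 T1.r0=0 T2.r0=0
T0.r0=2 T1.r0=0 T2.r0=1
T0.r0=2 T1.r0=2 T2.r0=0
T0.r0=2 T1.r0=2 T2.r0=1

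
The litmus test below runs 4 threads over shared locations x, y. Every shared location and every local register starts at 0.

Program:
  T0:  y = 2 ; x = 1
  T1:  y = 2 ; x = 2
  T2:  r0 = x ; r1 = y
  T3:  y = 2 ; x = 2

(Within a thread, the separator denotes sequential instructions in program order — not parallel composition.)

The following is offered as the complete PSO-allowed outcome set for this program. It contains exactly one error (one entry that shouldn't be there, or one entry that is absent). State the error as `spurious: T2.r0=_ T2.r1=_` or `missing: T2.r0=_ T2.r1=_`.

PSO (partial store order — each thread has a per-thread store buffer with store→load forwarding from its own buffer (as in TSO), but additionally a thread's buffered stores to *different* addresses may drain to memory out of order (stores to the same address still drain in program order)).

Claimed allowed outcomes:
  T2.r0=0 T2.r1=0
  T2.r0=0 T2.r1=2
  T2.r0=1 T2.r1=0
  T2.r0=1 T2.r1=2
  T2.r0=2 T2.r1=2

missing: T2.r0=2 T2.r1=0

outcome vector order: (T2.r0,T2.r1)
PSO (6): <0 0>; <0 2>; <1 0>; <1 2>; <2 0>; <2 2>
PSO∖claimed = {<2 0>}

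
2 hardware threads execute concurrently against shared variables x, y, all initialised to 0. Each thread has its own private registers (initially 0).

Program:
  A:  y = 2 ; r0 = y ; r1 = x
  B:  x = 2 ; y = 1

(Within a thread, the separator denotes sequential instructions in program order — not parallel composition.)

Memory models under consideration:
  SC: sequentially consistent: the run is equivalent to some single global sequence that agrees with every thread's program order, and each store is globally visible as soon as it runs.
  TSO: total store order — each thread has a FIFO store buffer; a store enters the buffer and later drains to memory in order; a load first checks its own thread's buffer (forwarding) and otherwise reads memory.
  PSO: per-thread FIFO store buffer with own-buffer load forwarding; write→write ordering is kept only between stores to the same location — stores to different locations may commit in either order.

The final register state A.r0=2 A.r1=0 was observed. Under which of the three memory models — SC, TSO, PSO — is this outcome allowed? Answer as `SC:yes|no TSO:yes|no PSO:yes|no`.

outcome vector order: (A.r0,A.r1)
under SC → (1,2), (2,0), (2,2)
under TSO → (1,2), (2,0), (2,2)
under PSO → (1,0), (1,2), (2,0), (2,2)
target (2,0) ∈ {SC,TSO,PSO}

SC:yes TSO:yes PSO:yes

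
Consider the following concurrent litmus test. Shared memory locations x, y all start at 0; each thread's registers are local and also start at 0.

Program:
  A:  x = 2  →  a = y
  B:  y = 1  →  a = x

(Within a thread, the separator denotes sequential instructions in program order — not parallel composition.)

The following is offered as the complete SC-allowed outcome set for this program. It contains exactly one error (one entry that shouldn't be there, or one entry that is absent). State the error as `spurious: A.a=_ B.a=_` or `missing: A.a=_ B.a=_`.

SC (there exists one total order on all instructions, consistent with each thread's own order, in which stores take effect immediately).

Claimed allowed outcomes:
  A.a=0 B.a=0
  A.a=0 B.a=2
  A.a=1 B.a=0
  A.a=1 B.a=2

spurious: A.a=0 B.a=0

outcome vector order: (A.a,B.a)
under SC → <0 2>, <1 0>, <1 2>
claimed∖SC = {<0 0>}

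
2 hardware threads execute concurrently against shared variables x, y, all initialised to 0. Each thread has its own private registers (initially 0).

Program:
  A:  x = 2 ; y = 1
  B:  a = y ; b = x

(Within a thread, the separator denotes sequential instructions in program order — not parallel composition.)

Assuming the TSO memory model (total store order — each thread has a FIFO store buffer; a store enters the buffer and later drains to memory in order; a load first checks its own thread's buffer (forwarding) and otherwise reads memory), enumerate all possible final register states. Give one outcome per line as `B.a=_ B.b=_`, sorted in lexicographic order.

outcome vector order: (B.a,B.b)
|TSO outcomes| = 3

B.a=0 B.b=0
B.a=0 B.b=2
B.a=1 B.b=2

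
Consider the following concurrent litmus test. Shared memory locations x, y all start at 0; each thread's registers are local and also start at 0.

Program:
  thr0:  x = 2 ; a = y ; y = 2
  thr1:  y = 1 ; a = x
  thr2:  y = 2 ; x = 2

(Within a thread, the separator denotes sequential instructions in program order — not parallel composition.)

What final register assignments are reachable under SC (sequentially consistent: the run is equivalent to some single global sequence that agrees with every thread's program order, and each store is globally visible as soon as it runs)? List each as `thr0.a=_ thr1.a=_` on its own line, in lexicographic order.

thr0.a=0 thr1.a=2
thr0.a=1 thr1.a=0
thr0.a=1 thr1.a=2
thr0.a=2 thr1.a=0
thr0.a=2 thr1.a=2

outcome vector order: (thr0.a,thr1.a)
|SC outcomes| = 5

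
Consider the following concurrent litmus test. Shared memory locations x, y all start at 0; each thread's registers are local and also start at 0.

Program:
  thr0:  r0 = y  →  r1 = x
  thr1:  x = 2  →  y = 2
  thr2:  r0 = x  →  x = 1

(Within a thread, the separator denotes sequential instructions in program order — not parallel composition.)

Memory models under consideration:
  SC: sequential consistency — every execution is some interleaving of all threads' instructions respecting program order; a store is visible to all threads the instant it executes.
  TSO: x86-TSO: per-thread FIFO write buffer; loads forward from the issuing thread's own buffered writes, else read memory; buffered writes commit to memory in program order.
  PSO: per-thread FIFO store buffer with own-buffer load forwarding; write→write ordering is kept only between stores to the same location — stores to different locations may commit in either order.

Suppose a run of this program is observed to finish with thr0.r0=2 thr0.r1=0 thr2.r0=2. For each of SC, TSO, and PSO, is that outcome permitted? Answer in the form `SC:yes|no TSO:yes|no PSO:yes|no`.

outcome vector order: (thr0.r0,thr0.r1,thr2.r0)
under SC → 0/0/0, 0/0/2, 0/1/0, 0/1/2, 0/2/0, 0/2/2, 2/1/0, 2/1/2, 2/2/0, 2/2/2
under TSO → 0/0/0, 0/0/2, 0/1/0, 0/1/2, 0/2/0, 0/2/2, 2/1/0, 2/1/2, 2/2/0, 2/2/2
under PSO → 0/0/0, 0/0/2, 0/1/0, 0/1/2, 0/2/0, 0/2/2, 2/0/0, 2/0/2, 2/1/0, 2/1/2, 2/2/0, 2/2/2
target 2/0/2 ∈ {PSO}

SC:no TSO:no PSO:yes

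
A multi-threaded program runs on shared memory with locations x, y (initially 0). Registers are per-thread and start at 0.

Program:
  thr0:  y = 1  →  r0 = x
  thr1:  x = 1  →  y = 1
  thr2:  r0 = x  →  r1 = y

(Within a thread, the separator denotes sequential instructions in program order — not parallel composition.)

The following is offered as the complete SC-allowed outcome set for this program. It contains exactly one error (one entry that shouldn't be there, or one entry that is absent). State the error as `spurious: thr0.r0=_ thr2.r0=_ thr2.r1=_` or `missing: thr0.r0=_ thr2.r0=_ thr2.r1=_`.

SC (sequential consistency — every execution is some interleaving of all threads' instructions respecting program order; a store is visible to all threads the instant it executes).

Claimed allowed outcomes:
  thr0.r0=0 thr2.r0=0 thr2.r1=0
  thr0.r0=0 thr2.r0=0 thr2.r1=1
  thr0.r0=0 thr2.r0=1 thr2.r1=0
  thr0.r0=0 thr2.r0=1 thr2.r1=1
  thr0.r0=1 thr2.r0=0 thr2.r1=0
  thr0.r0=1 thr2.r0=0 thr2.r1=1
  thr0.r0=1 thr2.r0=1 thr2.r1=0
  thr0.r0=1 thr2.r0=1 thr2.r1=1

outcome vector order: (thr0.r0,thr2.r0,thr2.r1)
SC (7): 000, 001, 011, 100, 101, 110, 111
claimed∖SC = {010}

spurious: thr0.r0=0 thr2.r0=1 thr2.r1=0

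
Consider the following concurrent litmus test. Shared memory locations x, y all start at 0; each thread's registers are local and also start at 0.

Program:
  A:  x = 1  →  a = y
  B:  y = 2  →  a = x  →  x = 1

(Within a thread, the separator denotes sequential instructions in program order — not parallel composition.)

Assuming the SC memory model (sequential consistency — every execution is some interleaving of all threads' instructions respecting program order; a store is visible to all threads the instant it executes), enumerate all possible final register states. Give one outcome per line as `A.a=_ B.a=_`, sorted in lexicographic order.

A.a=0 B.a=1
A.a=2 B.a=0
A.a=2 B.a=1

outcome vector order: (A.a,B.a)
|SC outcomes| = 3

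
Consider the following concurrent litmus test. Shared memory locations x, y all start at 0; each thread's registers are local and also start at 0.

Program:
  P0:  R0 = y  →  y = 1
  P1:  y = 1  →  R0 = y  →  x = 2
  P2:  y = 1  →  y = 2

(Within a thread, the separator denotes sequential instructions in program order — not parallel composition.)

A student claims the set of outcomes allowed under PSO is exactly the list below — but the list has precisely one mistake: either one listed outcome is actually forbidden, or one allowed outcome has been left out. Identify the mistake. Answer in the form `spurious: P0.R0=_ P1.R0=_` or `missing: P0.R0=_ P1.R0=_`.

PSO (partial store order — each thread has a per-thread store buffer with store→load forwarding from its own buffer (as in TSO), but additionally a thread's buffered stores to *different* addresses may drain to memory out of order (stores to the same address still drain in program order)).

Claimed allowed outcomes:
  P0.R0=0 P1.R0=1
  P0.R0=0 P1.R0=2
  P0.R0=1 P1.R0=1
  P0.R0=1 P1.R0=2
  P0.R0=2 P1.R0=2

missing: P0.R0=2 P1.R0=1

outcome vector order: (P0.R0,P1.R0)
PSO: 6 outcomes — {<0 1>; <0 2>; <1 1>; <1 2>; <2 1>; <2 2>}
PSO∖claimed = {<2 1>}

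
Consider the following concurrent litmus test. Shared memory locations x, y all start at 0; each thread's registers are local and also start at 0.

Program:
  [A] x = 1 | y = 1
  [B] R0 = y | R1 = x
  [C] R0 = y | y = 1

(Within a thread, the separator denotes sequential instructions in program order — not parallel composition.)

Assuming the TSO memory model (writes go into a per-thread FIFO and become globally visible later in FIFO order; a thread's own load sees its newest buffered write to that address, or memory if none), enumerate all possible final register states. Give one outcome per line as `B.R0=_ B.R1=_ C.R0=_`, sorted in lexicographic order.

outcome vector order: (B.R0,B.R1,C.R0)
|TSO outcomes| = 7

B.R0=0 B.R1=0 C.R0=0
B.R0=0 B.R1=0 C.R0=1
B.R0=0 B.R1=1 C.R0=0
B.R0=0 B.R1=1 C.R0=1
B.R0=1 B.R1=0 C.R0=0
B.R0=1 B.R1=1 C.R0=0
B.R0=1 B.R1=1 C.R0=1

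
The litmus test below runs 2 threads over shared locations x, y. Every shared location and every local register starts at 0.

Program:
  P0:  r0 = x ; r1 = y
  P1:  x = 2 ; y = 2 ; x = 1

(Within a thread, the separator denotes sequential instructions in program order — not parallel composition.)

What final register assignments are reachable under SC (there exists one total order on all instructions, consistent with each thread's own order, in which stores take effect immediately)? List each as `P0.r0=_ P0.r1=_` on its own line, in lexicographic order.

outcome vector order: (P0.r0,P0.r1)
|SC outcomes| = 5

P0.r0=0 P0.r1=0
P0.r0=0 P0.r1=2
P0.r0=1 P0.r1=2
P0.r0=2 P0.r1=0
P0.r0=2 P0.r1=2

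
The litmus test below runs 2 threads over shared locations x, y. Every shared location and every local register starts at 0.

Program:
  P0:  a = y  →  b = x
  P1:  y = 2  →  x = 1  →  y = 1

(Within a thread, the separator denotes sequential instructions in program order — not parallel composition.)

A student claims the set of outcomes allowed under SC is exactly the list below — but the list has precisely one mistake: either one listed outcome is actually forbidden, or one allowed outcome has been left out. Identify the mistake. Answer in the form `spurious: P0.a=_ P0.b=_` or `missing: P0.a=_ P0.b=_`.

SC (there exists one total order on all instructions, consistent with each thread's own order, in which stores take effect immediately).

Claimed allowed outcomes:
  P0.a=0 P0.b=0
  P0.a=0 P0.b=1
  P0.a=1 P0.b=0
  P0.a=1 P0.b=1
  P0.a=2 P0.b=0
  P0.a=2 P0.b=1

outcome vector order: (P0.a,P0.b)
under SC → <0 0> <0 1> <1 1> <2 0> <2 1>
claimed∖SC = {<1 0>}

spurious: P0.a=1 P0.b=0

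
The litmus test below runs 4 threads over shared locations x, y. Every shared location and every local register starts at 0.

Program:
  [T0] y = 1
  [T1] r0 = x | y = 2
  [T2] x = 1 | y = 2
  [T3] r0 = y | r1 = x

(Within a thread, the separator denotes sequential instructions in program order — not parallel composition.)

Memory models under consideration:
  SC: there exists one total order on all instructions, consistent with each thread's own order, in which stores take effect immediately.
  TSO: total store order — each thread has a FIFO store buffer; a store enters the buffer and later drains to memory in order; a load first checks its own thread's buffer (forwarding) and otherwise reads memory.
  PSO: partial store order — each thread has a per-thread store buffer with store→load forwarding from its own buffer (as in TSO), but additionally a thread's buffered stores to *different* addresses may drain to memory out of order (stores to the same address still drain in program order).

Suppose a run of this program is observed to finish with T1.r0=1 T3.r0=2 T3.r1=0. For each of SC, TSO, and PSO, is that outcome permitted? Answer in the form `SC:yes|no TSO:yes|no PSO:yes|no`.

outcome vector order: (T1.r0,T3.r0,T3.r1)
SC (11): <0 0 0>; <0 0 1>; <0 1 0>; <0 1 1>; <0 2 0>; <0 2 1>; <1 0 0>; <1 0 1>; <1 1 0>; <1 1 1>; <1 2 1>
TSO (11): <0 0 0>; <0 0 1>; <0 1 0>; <0 1 1>; <0 2 0>; <0 2 1>; <1 0 0>; <1 0 1>; <1 1 0>; <1 1 1>; <1 2 1>
PSO (12): <0 0 0>; <0 0 1>; <0 1 0>; <0 1 1>; <0 2 0>; <0 2 1>; <1 0 0>; <1 0 1>; <1 1 0>; <1 1 1>; <1 2 0>; <1 2 1>
target <1 2 0> ∈ {PSO}

SC:no TSO:no PSO:yes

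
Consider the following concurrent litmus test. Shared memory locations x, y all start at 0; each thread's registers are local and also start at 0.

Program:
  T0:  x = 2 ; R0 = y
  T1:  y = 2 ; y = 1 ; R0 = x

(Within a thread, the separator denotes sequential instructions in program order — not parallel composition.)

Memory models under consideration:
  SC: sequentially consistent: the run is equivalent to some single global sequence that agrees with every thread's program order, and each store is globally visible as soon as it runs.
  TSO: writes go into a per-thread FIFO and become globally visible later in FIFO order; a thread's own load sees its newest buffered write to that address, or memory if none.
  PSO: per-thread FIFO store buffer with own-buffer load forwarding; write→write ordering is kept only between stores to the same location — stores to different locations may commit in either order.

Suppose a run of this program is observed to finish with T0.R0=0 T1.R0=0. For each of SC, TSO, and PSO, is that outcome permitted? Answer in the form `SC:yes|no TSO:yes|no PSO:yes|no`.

outcome vector order: (T0.R0,T1.R0)
SC: 4 outcomes — {<0 2>, <1 0>, <1 2>, <2 2>}
TSO: 6 outcomes — {<0 0>, <0 2>, <1 0>, <1 2>, <2 0>, <2 2>}
PSO: 6 outcomes — {<0 0>, <0 2>, <1 0>, <1 2>, <2 0>, <2 2>}
target <0 0> ∈ {TSO,PSO}

SC:no TSO:yes PSO:yes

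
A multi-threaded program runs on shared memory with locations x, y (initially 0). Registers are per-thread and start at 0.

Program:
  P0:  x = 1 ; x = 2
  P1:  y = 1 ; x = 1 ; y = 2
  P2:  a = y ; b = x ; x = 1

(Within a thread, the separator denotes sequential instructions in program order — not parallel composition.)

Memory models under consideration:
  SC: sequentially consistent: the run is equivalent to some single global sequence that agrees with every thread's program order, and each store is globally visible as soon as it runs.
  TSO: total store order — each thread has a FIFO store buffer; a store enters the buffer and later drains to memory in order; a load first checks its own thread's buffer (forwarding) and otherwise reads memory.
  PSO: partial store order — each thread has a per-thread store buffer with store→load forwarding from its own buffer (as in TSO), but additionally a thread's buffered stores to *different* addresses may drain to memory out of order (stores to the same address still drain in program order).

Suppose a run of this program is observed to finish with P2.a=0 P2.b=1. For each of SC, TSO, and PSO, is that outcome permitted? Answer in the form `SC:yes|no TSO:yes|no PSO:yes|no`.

outcome vector order: (P2.a,P2.b)
SC: 8 outcomes — {00; 01; 02; 10; 11; 12; 21; 22}
TSO: 8 outcomes — {00; 01; 02; 10; 11; 12; 21; 22}
PSO: 9 outcomes — {00; 01; 02; 10; 11; 12; 20; 21; 22}
target 01 ∈ {SC,TSO,PSO}

SC:yes TSO:yes PSO:yes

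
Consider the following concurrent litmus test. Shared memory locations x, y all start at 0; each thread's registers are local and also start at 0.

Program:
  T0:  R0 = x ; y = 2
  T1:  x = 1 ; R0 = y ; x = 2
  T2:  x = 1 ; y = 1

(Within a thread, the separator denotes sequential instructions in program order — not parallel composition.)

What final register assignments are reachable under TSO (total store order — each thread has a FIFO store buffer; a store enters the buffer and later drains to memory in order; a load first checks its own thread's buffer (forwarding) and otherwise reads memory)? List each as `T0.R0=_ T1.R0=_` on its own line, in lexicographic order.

outcome vector order: (T0.R0,T1.R0)
|TSO outcomes| = 8

T0.R0=0 T1.R0=0
T0.R0=0 T1.R0=1
T0.R0=0 T1.R0=2
T0.R0=1 T1.R0=0
T0.R0=1 T1.R0=1
T0.R0=1 T1.R0=2
T0.R0=2 T1.R0=0
T0.R0=2 T1.R0=1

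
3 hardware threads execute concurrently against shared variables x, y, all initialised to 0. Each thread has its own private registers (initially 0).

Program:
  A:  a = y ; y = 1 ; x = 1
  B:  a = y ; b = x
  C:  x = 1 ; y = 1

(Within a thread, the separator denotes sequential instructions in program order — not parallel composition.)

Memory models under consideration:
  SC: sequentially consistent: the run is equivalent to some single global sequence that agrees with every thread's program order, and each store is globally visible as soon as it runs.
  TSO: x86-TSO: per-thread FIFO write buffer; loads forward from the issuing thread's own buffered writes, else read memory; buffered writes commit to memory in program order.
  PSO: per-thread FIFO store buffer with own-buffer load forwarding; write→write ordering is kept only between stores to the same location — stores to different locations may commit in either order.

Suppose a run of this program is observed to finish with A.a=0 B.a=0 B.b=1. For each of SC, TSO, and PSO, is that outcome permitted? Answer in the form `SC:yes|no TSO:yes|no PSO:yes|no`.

SC:yes TSO:yes PSO:yes

outcome vector order: (A.a,B.a,B.b)
under SC → (0,0,0), (0,0,1), (0,1,0), (0,1,1), (1,0,0), (1,0,1), (1,1,1)
under TSO → (0,0,0), (0,0,1), (0,1,0), (0,1,1), (1,0,0), (1,0,1), (1,1,1)
under PSO → (0,0,0), (0,0,1), (0,1,0), (0,1,1), (1,0,0), (1,0,1), (1,1,0), (1,1,1)
target (0,0,1) ∈ {SC,TSO,PSO}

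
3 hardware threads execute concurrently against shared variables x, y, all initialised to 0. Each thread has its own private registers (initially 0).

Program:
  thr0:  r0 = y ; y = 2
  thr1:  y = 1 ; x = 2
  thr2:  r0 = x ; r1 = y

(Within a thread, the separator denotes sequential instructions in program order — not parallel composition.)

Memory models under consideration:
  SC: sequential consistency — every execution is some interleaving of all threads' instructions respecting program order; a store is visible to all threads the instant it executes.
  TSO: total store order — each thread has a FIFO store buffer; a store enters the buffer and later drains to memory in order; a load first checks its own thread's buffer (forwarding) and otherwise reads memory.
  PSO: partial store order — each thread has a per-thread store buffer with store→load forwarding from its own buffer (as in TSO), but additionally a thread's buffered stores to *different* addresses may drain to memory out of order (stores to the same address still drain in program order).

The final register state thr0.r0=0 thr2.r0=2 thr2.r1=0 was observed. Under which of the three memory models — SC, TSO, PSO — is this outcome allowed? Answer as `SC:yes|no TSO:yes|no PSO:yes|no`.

outcome vector order: (thr0.r0,thr2.r0,thr2.r1)
[SC] allowed = {0/0/0; 0/0/1; 0/0/2; 0/2/1; 0/2/2; 1/0/0; 1/0/1; 1/0/2; 1/2/1; 1/2/2}
[TSO] allowed = {0/0/0; 0/0/1; 0/0/2; 0/2/1; 0/2/2; 1/0/0; 1/0/1; 1/0/2; 1/2/1; 1/2/2}
[PSO] allowed = {0/0/0; 0/0/1; 0/0/2; 0/2/0; 0/2/1; 0/2/2; 1/0/0; 1/0/1; 1/0/2; 1/2/0; 1/2/1; 1/2/2}
target 0/2/0 ∈ {PSO}

SC:no TSO:no PSO:yes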